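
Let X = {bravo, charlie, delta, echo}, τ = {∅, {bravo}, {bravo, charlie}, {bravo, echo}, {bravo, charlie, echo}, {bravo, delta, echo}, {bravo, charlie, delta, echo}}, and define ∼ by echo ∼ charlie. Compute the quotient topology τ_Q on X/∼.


X/∼ = {[bravo], [charlie=echo], [delta]}; |τ_Q| = 4.

Equivalence classes: [bravo], [charlie=echo], [delta].
Quotient map π: X → X/∼ sends bravo ↦ [bravo], charlie ↦ [charlie=echo], delta ↦ [delta], echo ↦ [charlie=echo].
For each subset V ⊆ X/∼, compute π^{-1}(V) ⊆ X and check whether π^{-1}(V) ∈ τ. V is open in τ_Q iff π^{-1}(V) ∈ τ.
  V = {}: π^{-1}(V) = ∅ ∈ τ ✓.
  V = {[bravo]}: π^{-1}(V) = {bravo} ∈ τ ✓.
  V = {[charlie=echo]}: π^{-1}(V) = {charlie, echo} ∉ τ ✗.
  V = {[bravo], [charlie=echo]}: π^{-1}(V) = {bravo, charlie, echo} ∈ τ ✓.
  V = {[delta]}: π^{-1}(V) = {delta} ∉ τ ✗.
  V = {[bravo], [delta]}: π^{-1}(V) = {bravo, delta} ∉ τ ✗.
  V = {[charlie=echo], [delta]}: π^{-1}(V) = {charlie, delta, echo} ∉ τ ✗.
  V = {[bravo], [charlie=echo], [delta]}: π^{-1}(V) = {bravo, charlie, delta, echo} ∈ τ ✓.
Open sets in the quotient: τ_Q = {{}, {[bravo]}, {[bravo], [charlie=echo]}, {[bravo], [charlie=echo], [delta]}} (4 elements).


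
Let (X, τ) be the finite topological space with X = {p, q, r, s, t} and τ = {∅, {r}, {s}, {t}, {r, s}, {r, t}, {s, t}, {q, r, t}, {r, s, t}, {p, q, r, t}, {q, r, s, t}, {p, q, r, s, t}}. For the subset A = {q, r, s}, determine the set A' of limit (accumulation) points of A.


A' = {p, q}

For each x ∈ X, list the open sets U ∈ τ with x ∈ U, then check whether U ∩ (A ∖ {x}) ≠ ∅ for every such U.
  x = p: opens ∋ x are {p, q, r, t}, {p, q, r, s, t}; each meets A ∖ {p}, so x IS a limit point.
  x = q: opens ∋ x are {q, r, t}, {p, q, r, t}, {q, r, s, t}, {p, q, r, s, t}; each meets A ∖ {q}, so x IS a limit point.
  x = r: open {r} ∋ x has {r} ∩ (A ∖ {r}) = ∅, so x is NOT a limit point.
  x = s: open {s} ∋ x has {s} ∩ (A ∖ {s}) = ∅, so x is NOT a limit point.
  x = t: open {t} ∋ x has {t} ∩ (A ∖ {t}) = ∅, so x is NOT a limit point.
Collecting: A' = {p, q}.


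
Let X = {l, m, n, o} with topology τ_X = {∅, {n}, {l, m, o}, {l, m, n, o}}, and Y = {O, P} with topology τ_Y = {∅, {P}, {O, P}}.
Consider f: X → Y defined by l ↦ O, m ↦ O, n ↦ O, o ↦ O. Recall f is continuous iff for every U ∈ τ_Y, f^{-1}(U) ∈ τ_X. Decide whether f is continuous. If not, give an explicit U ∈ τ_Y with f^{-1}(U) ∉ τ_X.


f IS continuous.

Compute f^{-1}(U) for each U ∈ τ_Y:
  U = ∅: f^{-1}(U) = ∅ ∈ τ_X ✓.
  U = {P}: f^{-1}(U) = ∅ ∈ τ_X ✓.
  U = {O, P}: f^{-1}(U) = {l, m, n, o} ∈ τ_X ✓.
Every preimage lies in τ_X, so f IS continuous.


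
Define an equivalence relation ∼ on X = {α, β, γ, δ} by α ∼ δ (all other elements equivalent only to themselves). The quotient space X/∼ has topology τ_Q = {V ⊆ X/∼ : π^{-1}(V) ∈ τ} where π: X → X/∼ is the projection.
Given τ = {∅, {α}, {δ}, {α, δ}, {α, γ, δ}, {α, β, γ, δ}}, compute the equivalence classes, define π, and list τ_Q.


X/∼ = {[α=δ], [β], [γ]}; |τ_Q| = 4.

Equivalence classes: [α=δ], [β], [γ].
Quotient map π: X → X/∼ sends α ↦ [α=δ], β ↦ [β], γ ↦ [γ], δ ↦ [α=δ].
For each subset V ⊆ X/∼, compute π^{-1}(V) ⊆ X and check whether π^{-1}(V) ∈ τ. V is open in τ_Q iff π^{-1}(V) ∈ τ.
  V = {}: π^{-1}(V) = ∅ ∈ τ ✓.
  V = {[α=δ]}: π^{-1}(V) = {α, δ} ∈ τ ✓.
  V = {[β]}: π^{-1}(V) = {β} ∉ τ ✗.
  V = {[α=δ], [β]}: π^{-1}(V) = {α, β, δ} ∉ τ ✗.
  V = {[γ]}: π^{-1}(V) = {γ} ∉ τ ✗.
  V = {[α=δ], [γ]}: π^{-1}(V) = {α, γ, δ} ∈ τ ✓.
  V = {[β], [γ]}: π^{-1}(V) = {β, γ} ∉ τ ✗.
  V = {[α=δ], [β], [γ]}: π^{-1}(V) = {α, β, γ, δ} ∈ τ ✓.
Open sets in the quotient: τ_Q = {{}, {[α=δ]}, {[α=δ], [γ]}, {[α=δ], [β], [γ]}} (4 elements).


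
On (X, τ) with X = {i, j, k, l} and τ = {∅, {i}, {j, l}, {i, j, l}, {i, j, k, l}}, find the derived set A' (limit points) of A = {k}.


A' = ∅

For each x ∈ X, list the open sets U ∈ τ with x ∈ U, then check whether U ∩ (A ∖ {x}) ≠ ∅ for every such U.
  x = i: open {i} ∋ x has {i} ∩ (A ∖ {i}) = ∅, so x is NOT a limit point.
  x = j: open {j, l} ∋ x has {j, l} ∩ (A ∖ {j}) = ∅, so x is NOT a limit point.
  x = k: open {i, j, k, l} ∋ x has {i, j, k, l} ∩ (A ∖ {k}) = ∅, so x is NOT a limit point.
  x = l: open {j, l} ∋ x has {j, l} ∩ (A ∖ {l}) = ∅, so x is NOT a limit point.
Collecting: A' = ∅.


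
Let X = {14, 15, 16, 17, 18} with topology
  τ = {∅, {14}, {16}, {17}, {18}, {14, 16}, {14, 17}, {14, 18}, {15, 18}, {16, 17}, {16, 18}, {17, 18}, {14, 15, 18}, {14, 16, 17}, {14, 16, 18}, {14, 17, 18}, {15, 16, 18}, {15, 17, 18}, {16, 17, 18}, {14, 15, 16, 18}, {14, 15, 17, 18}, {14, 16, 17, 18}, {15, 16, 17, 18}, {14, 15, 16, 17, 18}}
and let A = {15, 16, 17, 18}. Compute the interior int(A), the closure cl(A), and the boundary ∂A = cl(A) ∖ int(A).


int(A) = {15, 16, 17, 18}, cl(A) = {15, 16, 17, 18}, ∂A = ∅.

Closed sets in (X, τ) are complements of opens:
  closed(X, τ) = {∅, {14}, {15}, {16}, {17}, {14, 15}, {14, 16}, {14, 17}, {15, 16}, {15, 17}, {15, 18}, {16, 17}, {14, 15, 16}, {14, 15, 17}, {14, 15, 18}, {14, 16, 17}, {15, 16, 17}, {15, 16, 18}, {15, 17, 18}, {14, 15, 16, 17}, {14, 15, 16, 18}, {14, 15, 17, 18}, {15, 16, 17, 18}, {14, 15, 16, 17, 18}}.
int(A) = ⋃ {U ∈ τ : U ⊆ A}. Opens contained in A: ∅, {16}, {17}, {18}, {15, 18}, {16, 17}, {16, 18}, {17, 18}, {15, 16, 18}, {15, 17, 18}, {16, 17, 18}, {15, 16, 17, 18}.
Taking the union of these: int(A) = {15, 16, 17, 18}.
cl(A) = ⋂ {C closed : A ⊆ C}. Closed sets containing A: {15, 16, 17, 18}, {14, 15, 16, 17, 18}.
Intersecting these: cl(A) = {15, 16, 17, 18}.
∂A = cl(A) ∖ int(A) = {15, 16, 17, 18} ∖ {15, 16, 17, 18} = ∅.


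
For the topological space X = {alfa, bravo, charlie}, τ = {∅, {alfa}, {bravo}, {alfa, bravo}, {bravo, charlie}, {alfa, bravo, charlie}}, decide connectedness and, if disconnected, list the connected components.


(X, τ) is disconnected; components = [{alfa}, {bravo, charlie}].

Find clopen sets (U ∈ τ with X ∖ U ∈ τ):
  U = ∅, X ∖ U = {alfa, bravo, charlie} — both open, so U is clopen.
  U = {alfa}, X ∖ U = {bravo, charlie} — both open, so U is clopen.
  U = {bravo, charlie}, X ∖ U = {alfa} — both open, so U is clopen.
  U = {alfa, bravo, charlie}, X ∖ U = ∅ — both open, so U is clopen.
Nontrivial clopen(s) exist: e.g. {alfa}. So (X, τ) is disconnected.
Compute connected components by grouping points that agree on all clopens:
  component: {alfa}
  component: {bravo, charlie}


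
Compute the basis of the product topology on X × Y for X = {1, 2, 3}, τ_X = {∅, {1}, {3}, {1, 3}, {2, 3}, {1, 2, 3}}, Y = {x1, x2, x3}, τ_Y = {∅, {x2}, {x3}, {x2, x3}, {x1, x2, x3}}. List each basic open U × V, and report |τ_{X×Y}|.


Basis B = {∅ × ∅, {1} × {x2}, {1} × {x3}, {3} × {x2}, {3} × {x3}, {1} × {x2, x3}, {1, 3} × {x2}, {1, 3} × {x3}, {2, 3} × {x2}, {2, 3} × {x3}, {3} × {x2, x3}, {1} × {x1, x2, x3}, {1, 2, 3} × {x2}, {1, 2, 3} × {x3}, {3} × {x1, x2, x3}, {1, 3} × {x2, x3}, {2, 3} × {x2, x3}, {1, 3} × {x1, x2, x3}, {1, 2, 3} × {x2, x3}, {2, 3} × {x1, x2, x3}, {1, 2, 3} × {x1, x2, x3}}; |τ_{X×Y}| = 70.

Enumerate products U × V with U ∈ τ_X, V ∈ τ_Y (deduplicated):
  ∅ × ∅ = {} (∅)
  {1} × {x2} = {(1,x2)}
  {1} × {x3} = {(1,x3)}
  {3} × {x2} = {(3,x2)}
  {3} × {x3} = {(3,x3)}
  {1} × {x2, x3} = {(1,x2), (1,x3)}
  {1, 3} × {x2} = {(1,x2), (3,x2)}
  {1, 3} × {x3} = {(1,x3), (3,x3)}
  {2, 3} × {x2} = {(2,x2), (3,x2)}
  {2, 3} × {x3} = {(2,x3), (3,x3)}
  {3} × {x2, x3} = {(3,x2), (3,x3)}
  {1} × {x1, x2, x3} = {(1,x1), (1,x2), (1,x3)}
  {1, 2, 3} × {x2} = {(1,x2), (2,x2), (3,x2)}
  {1, 2, 3} × {x3} = {(1,x3), (2,x3), (3,x3)}
  {3} × {x1, x2, x3} = {(3,x1), (3,x2), (3,x3)}
  {1, 3} × {x2, x3} = {(1,x2), (1,x3), (3,x2), (3,x3)}
  {2, 3} × {x2, x3} = {(2,x2), (2,x3), (3,x2), (3,x3)}
  {1, 3} × {x1, x2, x3} = {(1,x1), (1,x2), (1,x3), (3,x1), (3,x2), (3,x3)}
  {1, 2, 3} × {x2, x3} = {(1,x2), (1,x3), (2,x2), (2,x3), (3,x2), (3,x3)}
  {2, 3} × {x1, x2, x3} = {(2,x1), (2,x2), (2,x3), (3,x1), (3,x2), (3,x3)}
  {1, 2, 3} × {x1, x2, x3} = {(1,x1), (1,x2), (1,x3), (2,x1), (2,x2), (2,x3), (3,x1), (3,x2), (3,x3)}
These 21 distinct sets form the basis B.
Close under arbitrary unions to get τ_{X×Y}; counting gives |τ_{X×Y}| = 70.


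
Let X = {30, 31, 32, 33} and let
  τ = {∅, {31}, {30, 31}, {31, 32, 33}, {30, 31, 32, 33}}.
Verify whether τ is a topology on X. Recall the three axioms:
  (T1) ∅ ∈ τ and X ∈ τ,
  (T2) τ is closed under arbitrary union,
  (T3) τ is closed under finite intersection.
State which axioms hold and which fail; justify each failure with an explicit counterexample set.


τ IS a topology on X.

Axiom (T1): ∅ ∈ τ? Yes; X ∈ τ? Yes.
Axiom (T2/T3): check pairwise unions and intersections of members of τ.
All pairwise intersections and unions checked — each lies in τ. Therefore τ satisfies (T1), (T2), (T3): it IS a topology on X.


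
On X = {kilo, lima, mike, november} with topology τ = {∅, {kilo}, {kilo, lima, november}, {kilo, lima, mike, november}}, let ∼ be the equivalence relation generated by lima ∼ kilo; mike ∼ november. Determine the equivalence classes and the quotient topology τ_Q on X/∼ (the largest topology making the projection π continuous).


X/∼ = {[kilo=lima], [mike=november]}; |τ_Q| = 2.

Equivalence classes: [kilo=lima], [mike=november].
Quotient map π: X → X/∼ sends kilo ↦ [kilo=lima], lima ↦ [kilo=lima], mike ↦ [mike=november], november ↦ [mike=november].
For each subset V ⊆ X/∼, compute π^{-1}(V) ⊆ X and check whether π^{-1}(V) ∈ τ. V is open in τ_Q iff π^{-1}(V) ∈ τ.
  V = {}: π^{-1}(V) = ∅ ∈ τ ✓.
  V = {[kilo=lima]}: π^{-1}(V) = {kilo, lima} ∉ τ ✗.
  V = {[mike=november]}: π^{-1}(V) = {mike, november} ∉ τ ✗.
  V = {[kilo=lima], [mike=november]}: π^{-1}(V) = {kilo, lima, mike, november} ∈ τ ✓.
Open sets in the quotient: τ_Q = {{}, {[kilo=lima], [mike=november]}} (2 elements).


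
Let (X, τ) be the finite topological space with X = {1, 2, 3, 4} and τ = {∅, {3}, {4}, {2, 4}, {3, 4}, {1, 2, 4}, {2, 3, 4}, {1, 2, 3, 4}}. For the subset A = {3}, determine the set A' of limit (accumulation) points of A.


A' = ∅

For each x ∈ X, list the open sets U ∈ τ with x ∈ U, then check whether U ∩ (A ∖ {x}) ≠ ∅ for every such U.
  x = 1: open {1, 2, 4} ∋ x has {1, 2, 4} ∩ (A ∖ {1}) = ∅, so x is NOT a limit point.
  x = 2: open {2, 4} ∋ x has {2, 4} ∩ (A ∖ {2}) = ∅, so x is NOT a limit point.
  x = 3: open {3} ∋ x has {3} ∩ (A ∖ {3}) = ∅, so x is NOT a limit point.
  x = 4: open {4} ∋ x has {4} ∩ (A ∖ {4}) = ∅, so x is NOT a limit point.
Collecting: A' = ∅.


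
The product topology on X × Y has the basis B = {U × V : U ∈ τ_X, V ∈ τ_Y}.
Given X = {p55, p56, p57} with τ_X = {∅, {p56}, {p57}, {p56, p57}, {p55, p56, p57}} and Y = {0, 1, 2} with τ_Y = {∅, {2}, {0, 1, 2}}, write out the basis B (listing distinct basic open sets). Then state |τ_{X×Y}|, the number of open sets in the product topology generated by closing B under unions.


Basis B = {∅ × ∅, {p56} × {2}, {p57} × {2}, {p56, p57} × {2}, {p55, p56, p57} × {2}, {p56} × {0, 1, 2}, {p57} × {0, 1, 2}, {p56, p57} × {0, 1, 2}, {p55, p56, p57} × {0, 1, 2}}; |τ_{X×Y}| = 14.

Enumerate products U × V with U ∈ τ_X, V ∈ τ_Y (deduplicated):
  ∅ × ∅ = {} (∅)
  {p56} × {2} = {(p56,2)}
  {p57} × {2} = {(p57,2)}
  {p56, p57} × {2} = {(p56,2), (p57,2)}
  {p55, p56, p57} × {2} = {(p55,2), (p56,2), (p57,2)}
  {p56} × {0, 1, 2} = {(p56,0), (p56,1), (p56,2)}
  {p57} × {0, 1, 2} = {(p57,0), (p57,1), (p57,2)}
  {p56, p57} × {0, 1, 2} = {(p56,0), (p56,1), (p56,2), (p57,0), (p57,1), (p57,2)}
  {p55, p56, p57} × {0, 1, 2} = {(p55,0), (p55,1), (p55,2), (p56,0), (p56,1), (p56,2), (p57,0), (p57,1), (p57,2)}
These 9 distinct sets form the basis B.
Close under arbitrary unions to get τ_{X×Y}; counting gives |τ_{X×Y}| = 14.


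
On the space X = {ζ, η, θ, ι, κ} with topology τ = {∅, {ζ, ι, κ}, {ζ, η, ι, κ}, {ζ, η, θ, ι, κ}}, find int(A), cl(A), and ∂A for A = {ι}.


int(A) = ∅, cl(A) = {ζ, η, θ, ι, κ}, ∂A = {ζ, η, θ, ι, κ}.

Closed sets in (X, τ) are complements of opens:
  closed(X, τ) = {∅, {θ}, {η, θ}, {ζ, η, θ, ι, κ}}.
int(A) = ⋃ {U ∈ τ : U ⊆ A}. Opens contained in A: ∅.
Taking the union of these: int(A) = ∅.
cl(A) = ⋂ {C closed : A ⊆ C}. Closed sets containing A: {ζ, η, θ, ι, κ}.
Intersecting these: cl(A) = {ζ, η, θ, ι, κ}.
∂A = cl(A) ∖ int(A) = {ζ, η, θ, ι, κ} ∖ ∅ = {ζ, η, θ, ι, κ}.


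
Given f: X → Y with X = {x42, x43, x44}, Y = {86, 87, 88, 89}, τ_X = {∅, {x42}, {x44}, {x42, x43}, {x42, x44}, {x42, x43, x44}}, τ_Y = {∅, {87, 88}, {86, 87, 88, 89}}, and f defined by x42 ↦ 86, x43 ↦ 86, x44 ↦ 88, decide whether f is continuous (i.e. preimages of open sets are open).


f IS continuous.

Compute f^{-1}(U) for each U ∈ τ_Y:
  U = ∅: f^{-1}(U) = ∅ ∈ τ_X ✓.
  U = {87, 88}: f^{-1}(U) = {x44} ∈ τ_X ✓.
  U = {86, 87, 88, 89}: f^{-1}(U) = {x42, x43, x44} ∈ τ_X ✓.
Every preimage lies in τ_X, so f IS continuous.


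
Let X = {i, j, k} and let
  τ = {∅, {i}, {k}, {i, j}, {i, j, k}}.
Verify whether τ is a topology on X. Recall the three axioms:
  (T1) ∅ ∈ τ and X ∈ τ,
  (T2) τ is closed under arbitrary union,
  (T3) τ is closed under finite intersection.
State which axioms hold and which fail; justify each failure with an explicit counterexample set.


τ is NOT a topology on X.

Axiom (T1): ∅ ∈ τ? Yes; X ∈ τ? Yes.
Axiom (T2/T3): check pairwise unions and intersections of members of τ.
Counterexample for (T2): {i} ∪ {k} = {i, k} ∉ τ. Therefore τ is NOT a topology.


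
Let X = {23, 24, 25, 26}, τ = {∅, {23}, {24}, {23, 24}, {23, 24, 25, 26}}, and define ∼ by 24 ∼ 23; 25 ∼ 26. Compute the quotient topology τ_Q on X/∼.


X/∼ = {[23=24], [25=26]}; |τ_Q| = 3.

Equivalence classes: [23=24], [25=26].
Quotient map π: X → X/∼ sends 23 ↦ [23=24], 24 ↦ [23=24], 25 ↦ [25=26], 26 ↦ [25=26].
For each subset V ⊆ X/∼, compute π^{-1}(V) ⊆ X and check whether π^{-1}(V) ∈ τ. V is open in τ_Q iff π^{-1}(V) ∈ τ.
  V = {}: π^{-1}(V) = ∅ ∈ τ ✓.
  V = {[23=24]}: π^{-1}(V) = {23, 24} ∈ τ ✓.
  V = {[25=26]}: π^{-1}(V) = {25, 26} ∉ τ ✗.
  V = {[23=24], [25=26]}: π^{-1}(V) = {23, 24, 25, 26} ∈ τ ✓.
Open sets in the quotient: τ_Q = {{}, {[23=24]}, {[23=24], [25=26]}} (3 elements).


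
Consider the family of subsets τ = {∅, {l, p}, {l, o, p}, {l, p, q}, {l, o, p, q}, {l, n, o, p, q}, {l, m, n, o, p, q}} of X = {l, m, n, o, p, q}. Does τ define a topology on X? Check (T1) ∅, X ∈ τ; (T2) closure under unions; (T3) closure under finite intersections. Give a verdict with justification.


τ IS a topology on X.

Axiom (T1): ∅ ∈ τ? Yes; X ∈ τ? Yes.
Axiom (T2/T3): check pairwise unions and intersections of members of τ.
All pairwise intersections and unions checked — each lies in τ. Therefore τ satisfies (T1), (T2), (T3): it IS a topology on X.


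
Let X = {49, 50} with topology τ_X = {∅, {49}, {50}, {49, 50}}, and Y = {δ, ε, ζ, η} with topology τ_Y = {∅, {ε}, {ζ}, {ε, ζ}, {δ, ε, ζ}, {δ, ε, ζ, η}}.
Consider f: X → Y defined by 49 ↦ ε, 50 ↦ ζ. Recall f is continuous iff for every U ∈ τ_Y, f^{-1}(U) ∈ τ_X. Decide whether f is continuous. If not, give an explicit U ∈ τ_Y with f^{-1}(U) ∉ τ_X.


f IS continuous.

Compute f^{-1}(U) for each U ∈ τ_Y:
  U = ∅: f^{-1}(U) = ∅ ∈ τ_X ✓.
  U = {ε}: f^{-1}(U) = {49} ∈ τ_X ✓.
  U = {ζ}: f^{-1}(U) = {50} ∈ τ_X ✓.
  U = {ε, ζ}: f^{-1}(U) = {49, 50} ∈ τ_X ✓.
  U = {δ, ε, ζ}: f^{-1}(U) = {49, 50} ∈ τ_X ✓.
  U = {δ, ε, ζ, η}: f^{-1}(U) = {49, 50} ∈ τ_X ✓.
Every preimage lies in τ_X, so f IS continuous.


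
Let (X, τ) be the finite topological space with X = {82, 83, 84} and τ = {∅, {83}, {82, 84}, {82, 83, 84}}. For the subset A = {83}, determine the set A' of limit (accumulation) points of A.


A' = ∅

For each x ∈ X, list the open sets U ∈ τ with x ∈ U, then check whether U ∩ (A ∖ {x}) ≠ ∅ for every such U.
  x = 82: open {82, 84} ∋ x has {82, 84} ∩ (A ∖ {82}) = ∅, so x is NOT a limit point.
  x = 83: open {83} ∋ x has {83} ∩ (A ∖ {83}) = ∅, so x is NOT a limit point.
  x = 84: open {82, 84} ∋ x has {82, 84} ∩ (A ∖ {84}) = ∅, so x is NOT a limit point.
Collecting: A' = ∅.


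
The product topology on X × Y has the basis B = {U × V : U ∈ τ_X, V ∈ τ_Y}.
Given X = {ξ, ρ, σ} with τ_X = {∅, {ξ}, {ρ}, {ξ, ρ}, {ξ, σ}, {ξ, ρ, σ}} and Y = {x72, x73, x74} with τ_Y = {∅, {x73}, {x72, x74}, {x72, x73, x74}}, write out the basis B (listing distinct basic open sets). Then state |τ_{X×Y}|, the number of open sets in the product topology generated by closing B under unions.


Basis B = {∅ × ∅, {ξ} × {x73}, {ρ} × {x73}, {ξ} × {x72, x74}, {ξ, ρ} × {x73}, {ξ, σ} × {x73}, {ρ} × {x72, x74}, {ξ} × {x72, x73, x74}, {ξ, ρ, σ} × {x73}, {ρ} × {x72, x73, x74}, {ξ, ρ} × {x72, x74}, {ξ, σ} × {x72, x74}, {ξ, ρ} × {x72, x73, x74}, {ξ, σ} × {x72, x73, x74}, {ξ, ρ, σ} × {x72, x74}, {ξ, ρ, σ} × {x72, x73, x74}}; |τ_{X×Y}| = 36.

Enumerate products U × V with U ∈ τ_X, V ∈ τ_Y (deduplicated):
  ∅ × ∅ = {} (∅)
  {ξ} × {x73} = {(ξ,x73)}
  {ρ} × {x73} = {(ρ,x73)}
  {ξ} × {x72, x74} = {(ξ,x72), (ξ,x74)}
  {ξ, ρ} × {x73} = {(ξ,x73), (ρ,x73)}
  {ξ, σ} × {x73} = {(ξ,x73), (σ,x73)}
  {ρ} × {x72, x74} = {(ρ,x72), (ρ,x74)}
  {ξ} × {x72, x73, x74} = {(ξ,x72), (ξ,x73), (ξ,x74)}
  {ξ, ρ, σ} × {x73} = {(ξ,x73), (ρ,x73), (σ,x73)}
  {ρ} × {x72, x73, x74} = {(ρ,x72), (ρ,x73), (ρ,x74)}
  {ξ, ρ} × {x72, x74} = {(ξ,x72), (ξ,x74), (ρ,x72), (ρ,x74)}
  {ξ, σ} × {x72, x74} = {(ξ,x72), (ξ,x74), (σ,x72), (σ,x74)}
  {ξ, ρ} × {x72, x73, x74} = {(ξ,x72), (ξ,x73), (ξ,x74), (ρ,x72), (ρ,x73), (ρ,x74)}
  {ξ, σ} × {x72, x73, x74} = {(ξ,x72), (ξ,x73), (ξ,x74), (σ,x72), (σ,x73), (σ,x74)}
  {ξ, ρ, σ} × {x72, x74} = {(ξ,x72), (ξ,x74), (ρ,x72), (ρ,x74), (σ,x72), (σ,x74)}
  {ξ, ρ, σ} × {x72, x73, x74} = {(ξ,x72), (ξ,x73), (ξ,x74), (ρ,x72), (ρ,x73), (ρ,x74), (σ,x72), (σ,x73), (σ,x74)}
These 16 distinct sets form the basis B.
Close under arbitrary unions to get τ_{X×Y}; counting gives |τ_{X×Y}| = 36.


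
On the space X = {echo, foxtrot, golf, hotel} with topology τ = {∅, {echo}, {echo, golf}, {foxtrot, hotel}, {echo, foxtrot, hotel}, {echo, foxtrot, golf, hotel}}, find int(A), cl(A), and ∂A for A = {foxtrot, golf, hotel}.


int(A) = {foxtrot, hotel}, cl(A) = {foxtrot, golf, hotel}, ∂A = {golf}.

Closed sets in (X, τ) are complements of opens:
  closed(X, τ) = {∅, {golf}, {echo, golf}, {foxtrot, hotel}, {foxtrot, golf, hotel}, {echo, foxtrot, golf, hotel}}.
int(A) = ⋃ {U ∈ τ : U ⊆ A}. Opens contained in A: ∅, {foxtrot, hotel}.
Taking the union of these: int(A) = {foxtrot, hotel}.
cl(A) = ⋂ {C closed : A ⊆ C}. Closed sets containing A: {foxtrot, golf, hotel}, {echo, foxtrot, golf, hotel}.
Intersecting these: cl(A) = {foxtrot, golf, hotel}.
∂A = cl(A) ∖ int(A) = {foxtrot, golf, hotel} ∖ {foxtrot, hotel} = {golf}.


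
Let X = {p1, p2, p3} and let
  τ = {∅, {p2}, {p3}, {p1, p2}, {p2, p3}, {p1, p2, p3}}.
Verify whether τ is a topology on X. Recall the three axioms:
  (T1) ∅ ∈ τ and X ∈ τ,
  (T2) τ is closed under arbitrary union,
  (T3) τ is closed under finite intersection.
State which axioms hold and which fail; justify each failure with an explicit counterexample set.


τ IS a topology on X.

Axiom (T1): ∅ ∈ τ? Yes; X ∈ τ? Yes.
Axiom (T2/T3): check pairwise unions and intersections of members of τ.
All pairwise intersections and unions checked — each lies in τ. Therefore τ satisfies (T1), (T2), (T3): it IS a topology on X.


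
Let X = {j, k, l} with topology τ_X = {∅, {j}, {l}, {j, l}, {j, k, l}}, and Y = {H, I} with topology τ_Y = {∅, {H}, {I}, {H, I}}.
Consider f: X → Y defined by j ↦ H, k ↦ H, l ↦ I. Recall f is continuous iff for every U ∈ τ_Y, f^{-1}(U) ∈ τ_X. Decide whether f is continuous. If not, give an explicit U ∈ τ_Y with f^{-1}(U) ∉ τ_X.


f is NOT continuous.

Compute f^{-1}(U) for each U ∈ τ_Y:
  U = ∅: f^{-1}(U) = ∅ ∈ τ_X ✓.
  U = {H}: f^{-1}(U) = {j, k} ∉ τ_X ✗.
  U = {I}: f^{-1}(U) = {l} ∈ τ_X ✓.
  U = {H, I}: f^{-1}(U) = {j, k, l} ∈ τ_X ✓.
Found U = {H} with f^{-1}(U) = {j, k} not in τ_X. Therefore f is NOT continuous.


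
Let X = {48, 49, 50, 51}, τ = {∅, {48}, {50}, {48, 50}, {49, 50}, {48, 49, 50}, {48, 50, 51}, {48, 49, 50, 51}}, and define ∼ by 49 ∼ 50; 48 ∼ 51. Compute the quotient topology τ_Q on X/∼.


X/∼ = {[48=51], [49=50]}; |τ_Q| = 3.

Equivalence classes: [48=51], [49=50].
Quotient map π: X → X/∼ sends 48 ↦ [48=51], 49 ↦ [49=50], 50 ↦ [49=50], 51 ↦ [48=51].
For each subset V ⊆ X/∼, compute π^{-1}(V) ⊆ X and check whether π^{-1}(V) ∈ τ. V is open in τ_Q iff π^{-1}(V) ∈ τ.
  V = {}: π^{-1}(V) = ∅ ∈ τ ✓.
  V = {[48=51]}: π^{-1}(V) = {48, 51} ∉ τ ✗.
  V = {[49=50]}: π^{-1}(V) = {49, 50} ∈ τ ✓.
  V = {[48=51], [49=50]}: π^{-1}(V) = {48, 49, 50, 51} ∈ τ ✓.
Open sets in the quotient: τ_Q = {{}, {[49=50]}, {[48=51], [49=50]}} (3 elements).


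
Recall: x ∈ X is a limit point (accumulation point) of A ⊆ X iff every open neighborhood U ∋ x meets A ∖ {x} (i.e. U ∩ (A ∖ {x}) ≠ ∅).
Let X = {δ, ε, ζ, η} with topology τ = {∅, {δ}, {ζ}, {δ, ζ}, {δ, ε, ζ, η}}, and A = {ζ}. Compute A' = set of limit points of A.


A' = {ε, η}

For each x ∈ X, list the open sets U ∈ τ with x ∈ U, then check whether U ∩ (A ∖ {x}) ≠ ∅ for every such U.
  x = δ: open {δ} ∋ x has {δ} ∩ (A ∖ {δ}) = ∅, so x is NOT a limit point.
  x = ε: opens ∋ x are {δ, ε, ζ, η}; each meets A ∖ {ε}, so x IS a limit point.
  x = ζ: open {ζ} ∋ x has {ζ} ∩ (A ∖ {ζ}) = ∅, so x is NOT a limit point.
  x = η: opens ∋ x are {δ, ε, ζ, η}; each meets A ∖ {η}, so x IS a limit point.
Collecting: A' = {ε, η}.


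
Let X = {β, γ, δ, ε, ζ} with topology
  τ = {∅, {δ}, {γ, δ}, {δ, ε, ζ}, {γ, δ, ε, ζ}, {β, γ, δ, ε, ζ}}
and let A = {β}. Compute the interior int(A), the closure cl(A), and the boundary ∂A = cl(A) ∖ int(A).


int(A) = ∅, cl(A) = {β}, ∂A = {β}.

Closed sets in (X, τ) are complements of opens:
  closed(X, τ) = {∅, {β}, {β, γ}, {β, ε, ζ}, {β, γ, ε, ζ}, {β, γ, δ, ε, ζ}}.
int(A) = ⋃ {U ∈ τ : U ⊆ A}. Opens contained in A: ∅.
Taking the union of these: int(A) = ∅.
cl(A) = ⋂ {C closed : A ⊆ C}. Closed sets containing A: {β}, {β, γ}, {β, ε, ζ}, {β, γ, ε, ζ}, {β, γ, δ, ε, ζ}.
Intersecting these: cl(A) = {β}.
∂A = cl(A) ∖ int(A) = {β} ∖ ∅ = {β}.


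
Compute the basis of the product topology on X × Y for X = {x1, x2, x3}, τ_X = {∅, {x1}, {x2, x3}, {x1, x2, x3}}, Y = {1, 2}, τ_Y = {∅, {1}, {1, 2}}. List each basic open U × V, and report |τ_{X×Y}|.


Basis B = {∅ × ∅, {x1} × {1}, {x1} × {1, 2}, {x2, x3} × {1}, {x1, x2, x3} × {1}, {x2, x3} × {1, 2}, {x1, x2, x3} × {1, 2}}; |τ_{X×Y}| = 9.

Enumerate products U × V with U ∈ τ_X, V ∈ τ_Y (deduplicated):
  ∅ × ∅ = {} (∅)
  {x1} × {1} = {(x1,1)}
  {x1} × {1, 2} = {(x1,1), (x1,2)}
  {x2, x3} × {1} = {(x2,1), (x3,1)}
  {x1, x2, x3} × {1} = {(x1,1), (x2,1), (x3,1)}
  {x2, x3} × {1, 2} = {(x2,1), (x2,2), (x3,1), (x3,2)}
  {x1, x2, x3} × {1, 2} = {(x1,1), (x1,2), (x2,1), (x2,2), (x3,1), (x3,2)}
These 7 distinct sets form the basis B.
Close under arbitrary unions to get τ_{X×Y}; counting gives |τ_{X×Y}| = 9.


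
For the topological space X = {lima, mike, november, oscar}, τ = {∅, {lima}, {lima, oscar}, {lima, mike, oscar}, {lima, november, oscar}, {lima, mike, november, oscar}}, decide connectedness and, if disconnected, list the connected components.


(X, τ) is connected.

Find clopen sets (U ∈ τ with X ∖ U ∈ τ):
  U = ∅, X ∖ U = {lima, mike, november, oscar} — both open, so U is clopen.
  U = {lima, mike, november, oscar}, X ∖ U = ∅ — both open, so U is clopen.
Only trivial clopens (∅ and X) exist, so (X, τ) is connected.
Compute connected components by grouping points that agree on all clopens:
  component: {lima, mike, november, oscar}


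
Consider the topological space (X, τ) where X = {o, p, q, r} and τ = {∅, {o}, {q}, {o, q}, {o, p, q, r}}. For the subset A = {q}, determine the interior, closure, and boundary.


int(A) = {q}, cl(A) = {p, q, r}, ∂A = {p, r}.

Closed sets in (X, τ) are complements of opens:
  closed(X, τ) = {∅, {p, r}, {o, p, r}, {p, q, r}, {o, p, q, r}}.
int(A) = ⋃ {U ∈ τ : U ⊆ A}. Opens contained in A: ∅, {q}.
Taking the union of these: int(A) = {q}.
cl(A) = ⋂ {C closed : A ⊆ C}. Closed sets containing A: {p, q, r}, {o, p, q, r}.
Intersecting these: cl(A) = {p, q, r}.
∂A = cl(A) ∖ int(A) = {p, q, r} ∖ {q} = {p, r}.


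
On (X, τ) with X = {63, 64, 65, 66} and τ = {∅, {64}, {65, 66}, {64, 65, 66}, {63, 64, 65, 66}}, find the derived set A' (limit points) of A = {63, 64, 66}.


A' = {63, 65}

For each x ∈ X, list the open sets U ∈ τ with x ∈ U, then check whether U ∩ (A ∖ {x}) ≠ ∅ for every such U.
  x = 63: opens ∋ x are {63, 64, 65, 66}; each meets A ∖ {63}, so x IS a limit point.
  x = 64: open {64} ∋ x has {64} ∩ (A ∖ {64}) = ∅, so x is NOT a limit point.
  x = 65: opens ∋ x are {65, 66}, {64, 65, 66}, {63, 64, 65, 66}; each meets A ∖ {65}, so x IS a limit point.
  x = 66: open {65, 66} ∋ x has {65, 66} ∩ (A ∖ {66}) = ∅, so x is NOT a limit point.
Collecting: A' = {63, 65}.


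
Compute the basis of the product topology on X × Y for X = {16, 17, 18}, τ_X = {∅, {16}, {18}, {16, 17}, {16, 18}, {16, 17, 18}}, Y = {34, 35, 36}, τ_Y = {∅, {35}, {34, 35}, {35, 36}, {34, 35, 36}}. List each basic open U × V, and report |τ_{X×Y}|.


Basis B = {∅ × ∅, {16} × {35}, {18} × {35}, {16} × {34, 35}, {16} × {35, 36}, {16, 17} × {35}, {16, 18} × {35}, {18} × {34, 35}, {18} × {35, 36}, {16} × {34, 35, 36}, {16, 17, 18} × {35}, {18} × {34, 35, 36}, {16, 17} × {34, 35}, {16, 18} × {34, 35}, {16, 17} × {35, 36}, {16, 18} × {35, 36}, {16, 17} × {34, 35, 36}, {16, 18} × {34, 35, 36}, {16, 17, 18} × {34, 35}, {16, 17, 18} × {35, 36}, {16, 17, 18} × {34, 35, 36}}; |τ_{X×Y}| = 70.

Enumerate products U × V with U ∈ τ_X, V ∈ τ_Y (deduplicated):
  ∅ × ∅ = {} (∅)
  {16} × {35} = {(16,35)}
  {18} × {35} = {(18,35)}
  {16} × {34, 35} = {(16,34), (16,35)}
  {16} × {35, 36} = {(16,35), (16,36)}
  {16, 17} × {35} = {(16,35), (17,35)}
  {16, 18} × {35} = {(16,35), (18,35)}
  {18} × {34, 35} = {(18,34), (18,35)}
  {18} × {35, 36} = {(18,35), (18,36)}
  {16} × {34, 35, 36} = {(16,34), (16,35), (16,36)}
  {16, 17, 18} × {35} = {(16,35), (17,35), (18,35)}
  {18} × {34, 35, 36} = {(18,34), (18,35), (18,36)}
  {16, 17} × {34, 35} = {(16,34), (16,35), (17,34), (17,35)}
  {16, 18} × {34, 35} = {(16,34), (16,35), (18,34), (18,35)}
  {16, 17} × {35, 36} = {(16,35), (16,36), (17,35), (17,36)}
  {16, 18} × {35, 36} = {(16,35), (16,36), (18,35), (18,36)}
  {16, 17} × {34, 35, 36} = {(16,34), (16,35), (16,36), (17,34), (17,35), (17,36)}
  {16, 18} × {34, 35, 36} = {(16,34), (16,35), (16,36), (18,34), (18,35), (18,36)}
  {16, 17, 18} × {34, 35} = {(16,34), (16,35), (17,34), (17,35), (18,34), (18,35)}
  {16, 17, 18} × {35, 36} = {(16,35), (16,36), (17,35), (17,36), (18,35), (18,36)}
  {16, 17, 18} × {34, 35, 36} = {(16,34), (16,35), (16,36), (17,34), (17,35), (17,36), (18,34), (18,35), (18,36)}
These 21 distinct sets form the basis B.
Close under arbitrary unions to get τ_{X×Y}; counting gives |τ_{X×Y}| = 70.


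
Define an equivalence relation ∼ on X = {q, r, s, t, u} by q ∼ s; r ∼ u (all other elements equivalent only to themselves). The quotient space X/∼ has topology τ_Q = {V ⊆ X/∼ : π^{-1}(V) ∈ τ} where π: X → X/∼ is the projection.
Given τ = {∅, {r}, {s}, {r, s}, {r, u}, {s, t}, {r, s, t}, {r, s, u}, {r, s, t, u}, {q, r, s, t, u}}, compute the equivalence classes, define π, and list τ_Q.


X/∼ = {[q=s], [r=u], [t]}; |τ_Q| = 3.

Equivalence classes: [q=s], [r=u], [t].
Quotient map π: X → X/∼ sends q ↦ [q=s], r ↦ [r=u], s ↦ [q=s], t ↦ [t], u ↦ [r=u].
For each subset V ⊆ X/∼, compute π^{-1}(V) ⊆ X and check whether π^{-1}(V) ∈ τ. V is open in τ_Q iff π^{-1}(V) ∈ τ.
  V = {}: π^{-1}(V) = ∅ ∈ τ ✓.
  V = {[q=s]}: π^{-1}(V) = {q, s} ∉ τ ✗.
  V = {[r=u]}: π^{-1}(V) = {r, u} ∈ τ ✓.
  V = {[q=s], [r=u]}: π^{-1}(V) = {q, r, s, u} ∉ τ ✗.
  V = {[t]}: π^{-1}(V) = {t} ∉ τ ✗.
  V = {[q=s], [t]}: π^{-1}(V) = {q, s, t} ∉ τ ✗.
  V = {[r=u], [t]}: π^{-1}(V) = {r, t, u} ∉ τ ✗.
  V = {[q=s], [r=u], [t]}: π^{-1}(V) = {q, r, s, t, u} ∈ τ ✓.
Open sets in the quotient: τ_Q = {{}, {[r=u]}, {[q=s], [r=u], [t]}} (3 elements).


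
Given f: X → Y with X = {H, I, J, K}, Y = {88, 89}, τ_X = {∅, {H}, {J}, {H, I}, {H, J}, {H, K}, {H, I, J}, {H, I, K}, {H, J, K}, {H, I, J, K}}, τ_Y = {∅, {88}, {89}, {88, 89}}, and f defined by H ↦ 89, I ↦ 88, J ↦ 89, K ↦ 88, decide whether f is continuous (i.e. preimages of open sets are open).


f is NOT continuous.

Compute f^{-1}(U) for each U ∈ τ_Y:
  U = ∅: f^{-1}(U) = ∅ ∈ τ_X ✓.
  U = {88}: f^{-1}(U) = {I, K} ∉ τ_X ✗.
  U = {89}: f^{-1}(U) = {H, J} ∈ τ_X ✓.
  U = {88, 89}: f^{-1}(U) = {H, I, J, K} ∈ τ_X ✓.
Found U = {88} with f^{-1}(U) = {I, K} not in τ_X. Therefore f is NOT continuous.


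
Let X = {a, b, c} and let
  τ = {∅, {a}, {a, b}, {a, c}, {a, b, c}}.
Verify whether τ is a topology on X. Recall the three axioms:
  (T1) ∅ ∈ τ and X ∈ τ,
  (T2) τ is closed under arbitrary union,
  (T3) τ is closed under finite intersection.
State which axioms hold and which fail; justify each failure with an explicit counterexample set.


τ IS a topology on X.

Axiom (T1): ∅ ∈ τ? Yes; X ∈ τ? Yes.
Axiom (T2/T3): check pairwise unions and intersections of members of τ.
All pairwise intersections and unions checked — each lies in τ. Therefore τ satisfies (T1), (T2), (T3): it IS a topology on X.


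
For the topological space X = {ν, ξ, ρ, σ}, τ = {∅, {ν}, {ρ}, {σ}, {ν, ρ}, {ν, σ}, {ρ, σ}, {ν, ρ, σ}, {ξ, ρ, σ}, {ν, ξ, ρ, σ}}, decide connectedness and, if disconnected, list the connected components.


(X, τ) is disconnected; components = [{ν}, {ξ, ρ, σ}].

Find clopen sets (U ∈ τ with X ∖ U ∈ τ):
  U = ∅, X ∖ U = {ν, ξ, ρ, σ} — both open, so U is clopen.
  U = {ν}, X ∖ U = {ξ, ρ, σ} — both open, so U is clopen.
  U = {ξ, ρ, σ}, X ∖ U = {ν} — both open, so U is clopen.
  U = {ν, ξ, ρ, σ}, X ∖ U = ∅ — both open, so U is clopen.
Nontrivial clopen(s) exist: e.g. {ν}. So (X, τ) is disconnected.
Compute connected components by grouping points that agree on all clopens:
  component: {ν}
  component: {ξ, ρ, σ}


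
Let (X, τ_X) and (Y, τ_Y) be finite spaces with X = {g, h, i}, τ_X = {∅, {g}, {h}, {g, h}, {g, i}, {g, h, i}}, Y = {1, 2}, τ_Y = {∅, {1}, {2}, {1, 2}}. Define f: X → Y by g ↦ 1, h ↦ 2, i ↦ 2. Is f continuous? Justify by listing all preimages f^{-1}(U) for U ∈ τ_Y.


f is NOT continuous.

Compute f^{-1}(U) for each U ∈ τ_Y:
  U = ∅: f^{-1}(U) = ∅ ∈ τ_X ✓.
  U = {1}: f^{-1}(U) = {g} ∈ τ_X ✓.
  U = {2}: f^{-1}(U) = {h, i} ∉ τ_X ✗.
  U = {1, 2}: f^{-1}(U) = {g, h, i} ∈ τ_X ✓.
Found U = {2} with f^{-1}(U) = {h, i} not in τ_X. Therefore f is NOT continuous.


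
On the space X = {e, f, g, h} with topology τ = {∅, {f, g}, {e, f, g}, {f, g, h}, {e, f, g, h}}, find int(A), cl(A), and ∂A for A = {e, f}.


int(A) = ∅, cl(A) = {e, f, g, h}, ∂A = {e, f, g, h}.

Closed sets in (X, τ) are complements of opens:
  closed(X, τ) = {∅, {e}, {h}, {e, h}, {e, f, g, h}}.
int(A) = ⋃ {U ∈ τ : U ⊆ A}. Opens contained in A: ∅.
Taking the union of these: int(A) = ∅.
cl(A) = ⋂ {C closed : A ⊆ C}. Closed sets containing A: {e, f, g, h}.
Intersecting these: cl(A) = {e, f, g, h}.
∂A = cl(A) ∖ int(A) = {e, f, g, h} ∖ ∅ = {e, f, g, h}.


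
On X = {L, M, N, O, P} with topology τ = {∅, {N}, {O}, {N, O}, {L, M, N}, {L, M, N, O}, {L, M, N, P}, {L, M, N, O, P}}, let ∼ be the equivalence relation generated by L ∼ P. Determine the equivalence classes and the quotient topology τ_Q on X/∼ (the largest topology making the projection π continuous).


X/∼ = {[L=P], [M], [N], [O]}; |τ_Q| = 6.

Equivalence classes: [L=P], [M], [N], [O].
Quotient map π: X → X/∼ sends L ↦ [L=P], M ↦ [M], N ↦ [N], O ↦ [O], P ↦ [L=P].
For each subset V ⊆ X/∼, compute π^{-1}(V) ⊆ X and check whether π^{-1}(V) ∈ τ. V is open in τ_Q iff π^{-1}(V) ∈ τ.
  V = {}: π^{-1}(V) = ∅ ∈ τ ✓.
  V = {[L=P]}: π^{-1}(V) = {L, P} ∉ τ ✗.
  V = {[M]}: π^{-1}(V) = {M} ∉ τ ✗.
  V = {[L=P], [M]}: π^{-1}(V) = {L, M, P} ∉ τ ✗.
  V = {[N]}: π^{-1}(V) = {N} ∈ τ ✓.
  V = {[L=P], [N]}: π^{-1}(V) = {L, N, P} ∉ τ ✗.
  V = {[M], [N]}: π^{-1}(V) = {M, N} ∉ τ ✗.
  V = {[L=P], [M], [N]}: π^{-1}(V) = {L, M, N, P} ∈ τ ✓.
  V = {[O]}: π^{-1}(V) = {O} ∈ τ ✓.
  V = {[L=P], [O]}: π^{-1}(V) = {L, O, P} ∉ τ ✗.
  V = {[M], [O]}: π^{-1}(V) = {M, O} ∉ τ ✗.
  V = {[L=P], [M], [O]}: π^{-1}(V) = {L, M, O, P} ∉ τ ✗.
  V = {[N], [O]}: π^{-1}(V) = {N, O} ∈ τ ✓.
  V = {[L=P], [N], [O]}: π^{-1}(V) = {L, N, O, P} ∉ τ ✗.
  V = {[M], [N], [O]}: π^{-1}(V) = {M, N, O} ∉ τ ✗.
  V = {[L=P], [M], [N], [O]}: π^{-1}(V) = {L, M, N, O, P} ∈ τ ✓.
Open sets in the quotient: τ_Q = {{}, {[N]}, {[L=P], [M], [N]}, {[O]}, {[N], [O]}, {[L=P], [M], [N], [O]}} (6 elements).


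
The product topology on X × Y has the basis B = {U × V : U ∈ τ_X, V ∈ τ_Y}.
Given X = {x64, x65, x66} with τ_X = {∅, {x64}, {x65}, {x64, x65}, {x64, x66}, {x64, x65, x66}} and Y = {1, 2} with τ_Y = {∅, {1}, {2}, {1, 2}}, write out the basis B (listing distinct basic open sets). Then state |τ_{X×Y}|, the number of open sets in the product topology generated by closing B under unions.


Basis B = {∅ × ∅, {x64} × {1}, {x64} × {2}, {x65} × {1}, {x65} × {2}, {x64} × {1, 2}, {x64, x65} × {1}, {x64, x66} × {1}, {x64, x65} × {2}, {x64, x66} × {2}, {x65} × {1, 2}, {x64, x65, x66} × {1}, {x64, x65, x66} × {2}, {x64, x65} × {1, 2}, {x64, x66} × {1, 2}, {x64, x65, x66} × {1, 2}}; |τ_{X×Y}| = 36.

Enumerate products U × V with U ∈ τ_X, V ∈ τ_Y (deduplicated):
  ∅ × ∅ = {} (∅)
  {x64} × {1} = {(x64,1)}
  {x64} × {2} = {(x64,2)}
  {x65} × {1} = {(x65,1)}
  {x65} × {2} = {(x65,2)}
  {x64} × {1, 2} = {(x64,1), (x64,2)}
  {x64, x65} × {1} = {(x64,1), (x65,1)}
  {x64, x66} × {1} = {(x64,1), (x66,1)}
  {x64, x65} × {2} = {(x64,2), (x65,2)}
  {x64, x66} × {2} = {(x64,2), (x66,2)}
  {x65} × {1, 2} = {(x65,1), (x65,2)}
  {x64, x65, x66} × {1} = {(x64,1), (x65,1), (x66,1)}
  {x64, x65, x66} × {2} = {(x64,2), (x65,2), (x66,2)}
  {x64, x65} × {1, 2} = {(x64,1), (x64,2), (x65,1), (x65,2)}
  {x64, x66} × {1, 2} = {(x64,1), (x64,2), (x66,1), (x66,2)}
  {x64, x65, x66} × {1, 2} = {(x64,1), (x64,2), (x65,1), (x65,2), (x66,1), (x66,2)}
These 16 distinct sets form the basis B.
Close under arbitrary unions to get τ_{X×Y}; counting gives |τ_{X×Y}| = 36.


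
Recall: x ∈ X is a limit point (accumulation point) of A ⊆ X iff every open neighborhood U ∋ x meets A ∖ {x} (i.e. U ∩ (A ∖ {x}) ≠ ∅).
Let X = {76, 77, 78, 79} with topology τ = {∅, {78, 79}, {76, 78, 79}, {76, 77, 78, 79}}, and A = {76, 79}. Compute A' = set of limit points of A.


A' = {76, 77, 78}

For each x ∈ X, list the open sets U ∈ τ with x ∈ U, then check whether U ∩ (A ∖ {x}) ≠ ∅ for every such U.
  x = 76: opens ∋ x are {76, 78, 79}, {76, 77, 78, 79}; each meets A ∖ {76}, so x IS a limit point.
  x = 77: opens ∋ x are {76, 77, 78, 79}; each meets A ∖ {77}, so x IS a limit point.
  x = 78: opens ∋ x are {78, 79}, {76, 78, 79}, {76, 77, 78, 79}; each meets A ∖ {78}, so x IS a limit point.
  x = 79: open {78, 79} ∋ x has {78, 79} ∩ (A ∖ {79}) = ∅, so x is NOT a limit point.
Collecting: A' = {76, 77, 78}.


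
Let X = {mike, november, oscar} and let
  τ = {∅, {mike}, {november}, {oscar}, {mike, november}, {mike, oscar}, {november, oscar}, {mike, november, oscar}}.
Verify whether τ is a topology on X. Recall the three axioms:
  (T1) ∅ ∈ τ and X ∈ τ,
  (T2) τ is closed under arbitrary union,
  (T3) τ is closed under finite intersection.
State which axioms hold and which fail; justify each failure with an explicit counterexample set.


τ IS a topology on X.

Axiom (T1): ∅ ∈ τ? Yes; X ∈ τ? Yes.
Axiom (T2/T3): check pairwise unions and intersections of members of τ.
All pairwise intersections and unions checked — each lies in τ. Therefore τ satisfies (T1), (T2), (T3): it IS a topology on X.


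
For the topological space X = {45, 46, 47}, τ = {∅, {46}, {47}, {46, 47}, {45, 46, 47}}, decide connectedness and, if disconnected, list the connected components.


(X, τ) is connected.

Find clopen sets (U ∈ τ with X ∖ U ∈ τ):
  U = ∅, X ∖ U = {45, 46, 47} — both open, so U is clopen.
  U = {45, 46, 47}, X ∖ U = ∅ — both open, so U is clopen.
Only trivial clopens (∅ and X) exist, so (X, τ) is connected.
Compute connected components by grouping points that agree on all clopens:
  component: {45, 46, 47}


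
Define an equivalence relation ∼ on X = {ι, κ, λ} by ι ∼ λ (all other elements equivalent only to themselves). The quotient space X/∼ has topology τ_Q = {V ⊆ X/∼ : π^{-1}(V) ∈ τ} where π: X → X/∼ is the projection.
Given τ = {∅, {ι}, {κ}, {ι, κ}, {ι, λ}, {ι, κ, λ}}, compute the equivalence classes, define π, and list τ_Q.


X/∼ = {[ι=λ], [κ]}; |τ_Q| = 4.

Equivalence classes: [ι=λ], [κ].
Quotient map π: X → X/∼ sends ι ↦ [ι=λ], κ ↦ [κ], λ ↦ [ι=λ].
For each subset V ⊆ X/∼, compute π^{-1}(V) ⊆ X and check whether π^{-1}(V) ∈ τ. V is open in τ_Q iff π^{-1}(V) ∈ τ.
  V = {}: π^{-1}(V) = ∅ ∈ τ ✓.
  V = {[ι=λ]}: π^{-1}(V) = {ι, λ} ∈ τ ✓.
  V = {[κ]}: π^{-1}(V) = {κ} ∈ τ ✓.
  V = {[ι=λ], [κ]}: π^{-1}(V) = {ι, κ, λ} ∈ τ ✓.
Open sets in the quotient: τ_Q = {{}, {[ι=λ]}, {[κ]}, {[ι=λ], [κ]}} (4 elements).


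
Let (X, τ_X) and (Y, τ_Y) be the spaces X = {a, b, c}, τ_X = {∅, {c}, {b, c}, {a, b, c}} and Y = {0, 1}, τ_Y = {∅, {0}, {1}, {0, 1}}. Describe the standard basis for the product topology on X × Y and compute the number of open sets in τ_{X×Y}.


Basis B = {∅ × ∅, {c} × {0}, {c} × {1}, {b, c} × {0}, {b, c} × {1}, {c} × {0, 1}, {a, b, c} × {0}, {a, b, c} × {1}, {b, c} × {0, 1}, {a, b, c} × {0, 1}}; |τ_{X×Y}| = 16.

Enumerate products U × V with U ∈ τ_X, V ∈ τ_Y (deduplicated):
  ∅ × ∅ = {} (∅)
  {c} × {0} = {(c,0)}
  {c} × {1} = {(c,1)}
  {b, c} × {0} = {(b,0), (c,0)}
  {b, c} × {1} = {(b,1), (c,1)}
  {c} × {0, 1} = {(c,0), (c,1)}
  {a, b, c} × {0} = {(a,0), (b,0), (c,0)}
  {a, b, c} × {1} = {(a,1), (b,1), (c,1)}
  {b, c} × {0, 1} = {(b,0), (b,1), (c,0), (c,1)}
  {a, b, c} × {0, 1} = {(a,0), (a,1), (b,0), (b,1), (c,0), (c,1)}
These 10 distinct sets form the basis B.
Close under arbitrary unions to get τ_{X×Y}; counting gives |τ_{X×Y}| = 16.
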